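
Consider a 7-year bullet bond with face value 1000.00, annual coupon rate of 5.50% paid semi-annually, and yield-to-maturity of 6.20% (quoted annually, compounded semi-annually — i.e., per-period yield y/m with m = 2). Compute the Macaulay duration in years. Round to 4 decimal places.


Answer: Macaulay duration = 5.8769 years

Derivation:
Coupon per period c = face * coupon_rate / m = 27.500000
Periods per year m = 2; per-period yield y/m = 0.031000
Number of cashflows N = 14
Cashflows (t years, CF_t, discount factor 1/(1+y/m)^(m*t), PV):
  t = 0.5000: CF_t = 27.500000, DF = 0.969932, PV = 26.673133
  t = 1.0000: CF_t = 27.500000, DF = 0.940768, PV = 25.871128
  t = 1.5000: CF_t = 27.500000, DF = 0.912481, PV = 25.093238
  t = 2.0000: CF_t = 27.500000, DF = 0.885045, PV = 24.338737
  t = 2.5000: CF_t = 27.500000, DF = 0.858434, PV = 23.606922
  t = 3.0000: CF_t = 27.500000, DF = 0.832622, PV = 22.897112
  t = 3.5000: CF_t = 27.500000, DF = 0.807587, PV = 22.208644
  t = 4.0000: CF_t = 27.500000, DF = 0.783305, PV = 21.540877
  t = 4.5000: CF_t = 27.500000, DF = 0.759752, PV = 20.893188
  t = 5.0000: CF_t = 27.500000, DF = 0.736908, PV = 20.264974
  t = 5.5000: CF_t = 27.500000, DF = 0.714751, PV = 19.655648
  t = 6.0000: CF_t = 27.500000, DF = 0.693260, PV = 19.064644
  t = 6.5000: CF_t = 27.500000, DF = 0.672415, PV = 18.491411
  t = 7.0000: CF_t = 1027.500000, DF = 0.652197, PV = 670.132247
Price P = sum_t PV_t = 960.731901
Macaulay numerator sum_t t * PV_t:
  t * PV_t at t = 0.5000: 13.336566
  t * PV_t at t = 1.0000: 25.871128
  t * PV_t at t = 1.5000: 37.639856
  t * PV_t at t = 2.0000: 48.677473
  t * PV_t at t = 2.5000: 59.017305
  t * PV_t at t = 3.0000: 68.691335
  t * PV_t at t = 3.5000: 77.730253
  t * PV_t at t = 4.0000: 86.163506
  t * PV_t at t = 4.5000: 94.019345
  t * PV_t at t = 5.0000: 101.324868
  t * PV_t at t = 5.5000: 108.106066
  t * PV_t at t = 6.0000: 114.387867
  t * PV_t at t = 6.5000: 120.194170
  t * PV_t at t = 7.0000: 4690.925726
Macaulay duration D = (sum_t t * PV_t) / P = 5646.085465 / 960.731901 = 5.876859


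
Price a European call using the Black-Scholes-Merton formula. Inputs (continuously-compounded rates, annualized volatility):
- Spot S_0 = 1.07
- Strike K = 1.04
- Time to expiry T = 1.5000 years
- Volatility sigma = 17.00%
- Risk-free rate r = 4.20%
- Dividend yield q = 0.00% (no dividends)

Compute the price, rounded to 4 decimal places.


d1 = (ln(S/K) + (r - q + 0.5*sigma^2) * T) / (sigma * sqrt(T)) = 0.54327250
d2 = d1 - sigma * sqrt(T) = 0.33506587
exp(-rT) = 0.93894347; exp(-qT) = 1.00000000
C = S_0 * exp(-qT) * N(d1) - K * exp(-rT) * N(d2)
N(d1) = 0.70652890; N(d2) = 0.63121230
C = 1.0700 * 1.00000000 * 0.70652890 - 1.0400 * 0.93894347 * 0.63121230 = 0.1396

Answer: Price = 0.1396


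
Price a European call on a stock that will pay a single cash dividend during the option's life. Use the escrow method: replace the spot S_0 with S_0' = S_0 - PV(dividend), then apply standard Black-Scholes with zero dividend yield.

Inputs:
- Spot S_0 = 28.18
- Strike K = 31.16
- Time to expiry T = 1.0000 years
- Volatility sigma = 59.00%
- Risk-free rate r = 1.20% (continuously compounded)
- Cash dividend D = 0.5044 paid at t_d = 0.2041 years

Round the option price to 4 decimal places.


Answer: Price = 5.3334

Derivation:
PV(D) = D * exp(-r * t_d) = 0.5044 * 0.99755380 = 0.50316614
S_0' = S_0 - PV(D) = 28.1800 - 0.50316614 = 27.67683386
d1 = (ln(S_0'/K) + (r + sigma^2/2)*T) / (sigma*sqrt(T)) = 0.11442461
d2 = d1 - sigma*sqrt(T) = -0.47557539
exp(-rT) = 0.98807171
N(d1) = 0.54554940; N(d2) = 0.31718846
C = S_0' * N(d1) - K * exp(-rT) * N(d2) = 27.67683386 * 0.54554940 - 31.1600 * 0.98807171 * 0.31718846 = 5.3334


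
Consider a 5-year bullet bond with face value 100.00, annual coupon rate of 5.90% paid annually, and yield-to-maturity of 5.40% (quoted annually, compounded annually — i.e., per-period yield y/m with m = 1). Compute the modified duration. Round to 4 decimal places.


Answer: Modified duration = 4.2498

Derivation:
Coupon per period c = face * coupon_rate / m = 5.900000
Periods per year m = 1; per-period yield y/m = 0.054000
Number of cashflows N = 5
Cashflows (t years, CF_t, discount factor 1/(1+y/m)^(m*t), PV):
  t = 1.0000: CF_t = 5.900000, DF = 0.948767, PV = 5.597723
  t = 2.0000: CF_t = 5.900000, DF = 0.900158, PV = 5.310933
  t = 3.0000: CF_t = 5.900000, DF = 0.854040, PV = 5.038835
  t = 4.0000: CF_t = 5.900000, DF = 0.810285, PV = 4.780679
  t = 5.0000: CF_t = 105.900000, DF = 0.768771, PV = 81.412840
Price P = sum_t PV_t = 102.141010
First compute Macaulay numerator sum_t t * PV_t:
  t * PV_t at t = 1.0000: 5.597723
  t * PV_t at t = 2.0000: 10.621865
  t * PV_t at t = 3.0000: 15.116506
  t * PV_t at t = 4.0000: 19.122715
  t * PV_t at t = 5.0000: 407.064201
Macaulay duration D = 457.523011 / 102.141010 = 4.479327
Modified duration = D / (1 + y/m) = 4.479327 / (1 + 0.054000) = 4.249836


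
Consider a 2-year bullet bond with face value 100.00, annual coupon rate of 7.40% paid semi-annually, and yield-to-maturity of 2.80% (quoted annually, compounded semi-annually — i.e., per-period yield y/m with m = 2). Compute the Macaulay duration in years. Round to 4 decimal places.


Coupon per period c = face * coupon_rate / m = 3.700000
Periods per year m = 2; per-period yield y/m = 0.014000
Number of cashflows N = 4
Cashflows (t years, CF_t, discount factor 1/(1+y/m)^(m*t), PV):
  t = 0.5000: CF_t = 3.700000, DF = 0.986193, PV = 3.648915
  t = 1.0000: CF_t = 3.700000, DF = 0.972577, PV = 3.598536
  t = 1.5000: CF_t = 3.700000, DF = 0.959149, PV = 3.548852
  t = 2.0000: CF_t = 103.700000, DF = 0.945906, PV = 98.090497
Price P = sum_t PV_t = 108.886800
Macaulay numerator sum_t t * PV_t:
  t * PV_t at t = 0.5000: 1.824458
  t * PV_t at t = 1.0000: 3.598536
  t * PV_t at t = 1.5000: 5.323278
  t * PV_t at t = 2.0000: 196.180995
Macaulay duration D = (sum_t t * PV_t) / P = 206.927266 / 108.886800 = 1.900389

Answer: Macaulay duration = 1.9004 years


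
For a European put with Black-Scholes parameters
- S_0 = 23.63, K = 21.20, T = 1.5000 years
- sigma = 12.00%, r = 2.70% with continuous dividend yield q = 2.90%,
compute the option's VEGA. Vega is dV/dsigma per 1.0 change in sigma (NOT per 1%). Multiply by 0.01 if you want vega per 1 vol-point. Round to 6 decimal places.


d1 = 0.7914295203; d2 = 0.6444601357
phi(d1) = 0.2916739016; exp(-qT) = 0.9574325541; exp(-rT) = 0.9603091645
Vega = S * exp(-qT) * phi(d1) * sqrt(T) = 23.6300 * 0.9574325541 * 0.2916739016 * 1.2247448714 = 8.081931

Answer: Vega = 8.081931


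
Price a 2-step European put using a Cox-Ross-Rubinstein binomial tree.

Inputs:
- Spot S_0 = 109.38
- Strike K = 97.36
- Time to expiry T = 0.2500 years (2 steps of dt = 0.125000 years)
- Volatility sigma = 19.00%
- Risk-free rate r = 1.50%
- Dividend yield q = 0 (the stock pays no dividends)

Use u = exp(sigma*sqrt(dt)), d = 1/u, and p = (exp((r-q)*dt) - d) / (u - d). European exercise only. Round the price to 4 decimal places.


Answer: Price = V(0,0) = 0.4360

Derivation:
dt = T/N = 0.125000
u = exp(sigma*sqrt(dt)) = 1.069483; d = 1/u = 0.935031
p = (exp((r-q)*dt) - d) / (u - d) = 0.497171
Discount per step: exp(-r*dt) = 0.998127
Stock lattice S(k, i) with i counting down-moves:
  k=0: S(0,0) = 109.3800
  k=1: S(1,0) = 116.9800; S(1,1) = 102.2737
  k=2: S(2,0) = 125.1081; S(2,1) = 109.3800; S(2,2) = 95.6292
Terminal payoffs V(N, i) = max(K - S_T, 0):
  V(2,0) = 0.000000; V(2,1) = 0.000000; V(2,2) = 1.730842
Backward induction: V(k, i) = exp(-r*dt) * [p * V(k+1, i) + (1-p) * V(k+1, i+1)].
  V(1,0) = exp(-r*dt) * [p*0.000000 + (1-p)*0.000000] = 0.000000
  V(1,1) = exp(-r*dt) * [p*0.000000 + (1-p)*1.730842] = 0.868687
  V(0,0) = exp(-r*dt) * [p*0.000000 + (1-p)*0.868687] = 0.435983


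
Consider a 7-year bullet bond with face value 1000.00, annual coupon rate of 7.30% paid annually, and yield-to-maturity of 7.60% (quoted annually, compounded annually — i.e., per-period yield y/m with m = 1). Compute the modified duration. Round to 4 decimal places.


Coupon per period c = face * coupon_rate / m = 73.000000
Periods per year m = 1; per-period yield y/m = 0.076000
Number of cashflows N = 7
Cashflows (t years, CF_t, discount factor 1/(1+y/m)^(m*t), PV):
  t = 1.0000: CF_t = 73.000000, DF = 0.929368, PV = 67.843866
  t = 2.0000: CF_t = 73.000000, DF = 0.863725, PV = 63.051920
  t = 3.0000: CF_t = 73.000000, DF = 0.802718, PV = 58.598439
  t = 4.0000: CF_t = 73.000000, DF = 0.746021, PV = 54.459516
  t = 5.0000: CF_t = 73.000000, DF = 0.693328, PV = 50.612933
  t = 6.0000: CF_t = 73.000000, DF = 0.644357, PV = 47.038042
  t = 7.0000: CF_t = 1073.000000, DF = 0.598845, PV = 642.560201
Price P = sum_t PV_t = 984.164916
First compute Macaulay numerator sum_t t * PV_t:
  t * PV_t at t = 1.0000: 67.843866
  t * PV_t at t = 2.0000: 126.103840
  t * PV_t at t = 3.0000: 175.795317
  t * PV_t at t = 4.0000: 217.838063
  t * PV_t at t = 5.0000: 253.064664
  t * PV_t at t = 6.0000: 282.228250
  t * PV_t at t = 7.0000: 4497.921407
Macaulay duration D = 5620.795407 / 984.164916 = 5.711233
Modified duration = D / (1 + y/m) = 5.711233 / (1 + 0.076000) = 5.307838

Answer: Modified duration = 5.3078


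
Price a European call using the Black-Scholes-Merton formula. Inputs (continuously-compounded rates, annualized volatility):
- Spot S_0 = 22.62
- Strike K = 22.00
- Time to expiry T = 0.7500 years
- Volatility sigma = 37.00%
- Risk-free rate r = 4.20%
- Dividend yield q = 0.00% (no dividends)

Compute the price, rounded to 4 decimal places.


d1 = (ln(S/K) + (r - q + 0.5*sigma^2) * T) / (sigma * sqrt(T)) = 0.34525395
d2 = d1 - sigma * sqrt(T) = 0.02482456
exp(-rT) = 0.96899096; exp(-qT) = 1.00000000
C = S_0 * exp(-qT) * N(d1) - K * exp(-rT) * N(d2)
N(d1) = 0.63504827; N(d2) = 0.50990255
C = 22.6200 * 1.00000000 * 0.63504827 - 22.0000 * 0.96899096 * 0.50990255 = 3.4948

Answer: Price = 3.4948


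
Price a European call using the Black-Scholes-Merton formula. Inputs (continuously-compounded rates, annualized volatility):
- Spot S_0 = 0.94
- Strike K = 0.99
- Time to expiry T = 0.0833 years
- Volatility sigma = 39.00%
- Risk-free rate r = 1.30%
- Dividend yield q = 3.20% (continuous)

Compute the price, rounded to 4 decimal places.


d1 = (ln(S/K) + (r - q + 0.5*sigma^2) * T) / (sigma * sqrt(T)) = -0.41819896
d2 = d1 - sigma * sqrt(T) = -0.53075975
exp(-rT) = 0.99891769; exp(-qT) = 0.99733795
C = S_0 * exp(-qT) * N(d1) - K * exp(-rT) * N(d2)
N(d1) = 0.33790083; N(d2) = 0.29779264
C = 0.9400 * 0.99733795 * 0.33790083 - 0.9900 * 0.99891769 * 0.29779264 = 0.0223

Answer: Price = 0.0223


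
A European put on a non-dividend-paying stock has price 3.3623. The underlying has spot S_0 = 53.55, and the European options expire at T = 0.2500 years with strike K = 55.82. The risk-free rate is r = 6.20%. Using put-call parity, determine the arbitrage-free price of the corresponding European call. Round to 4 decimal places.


Put-call parity: C - P = S_0 * exp(-qT) - K * exp(-rT).
S_0 * exp(-qT) = 53.5500 * 1.00000000 = 53.55000000
K * exp(-rT) = 55.8200 * 0.98461951 = 54.96146087
C = P + S*exp(-qT) - K*exp(-rT)
C = 3.3623 + 53.55000000 - 54.96146087 = 1.9508

Answer: Call price = 1.9508


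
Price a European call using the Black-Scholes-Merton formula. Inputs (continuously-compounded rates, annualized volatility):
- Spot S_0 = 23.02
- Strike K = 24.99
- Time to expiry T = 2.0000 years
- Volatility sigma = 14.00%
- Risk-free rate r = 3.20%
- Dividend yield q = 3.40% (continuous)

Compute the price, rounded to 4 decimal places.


d1 = (ln(S/K) + (r - q + 0.5*sigma^2) * T) / (sigma * sqrt(T)) = -0.33593806
d2 = d1 - sigma * sqrt(T) = -0.53392795
exp(-rT) = 0.93800500; exp(-qT) = 0.93426047
C = S_0 * exp(-qT) * N(d1) - K * exp(-rT) * N(d2)
N(d1) = 0.36845879; N(d2) = 0.29669569
C = 23.0200 * 0.93426047 * 0.36845879 - 24.9900 * 0.93800500 * 0.29669569 = 0.9696

Answer: Price = 0.9696


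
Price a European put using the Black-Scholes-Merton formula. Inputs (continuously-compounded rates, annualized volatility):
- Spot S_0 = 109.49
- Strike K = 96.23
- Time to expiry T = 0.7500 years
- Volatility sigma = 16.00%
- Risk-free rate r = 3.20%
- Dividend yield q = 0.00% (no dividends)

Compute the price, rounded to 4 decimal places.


d1 = (ln(S/K) + (r - q + 0.5*sigma^2) * T) / (sigma * sqrt(T)) = 1.17412882
d2 = d1 - sigma * sqrt(T) = 1.03556475
exp(-rT) = 0.97628571; exp(-qT) = 1.00000000
P = K * exp(-rT) * N(-d2) - S_0 * exp(-qT) * N(-d1)
N(-d1) = 0.12017172; N(-d2) = 0.15020262
P = 96.2300 * 0.97628571 * 0.15020262 - 109.4900 * 1.00000000 * 0.12017172 = 0.9536

Answer: Price = 0.9536


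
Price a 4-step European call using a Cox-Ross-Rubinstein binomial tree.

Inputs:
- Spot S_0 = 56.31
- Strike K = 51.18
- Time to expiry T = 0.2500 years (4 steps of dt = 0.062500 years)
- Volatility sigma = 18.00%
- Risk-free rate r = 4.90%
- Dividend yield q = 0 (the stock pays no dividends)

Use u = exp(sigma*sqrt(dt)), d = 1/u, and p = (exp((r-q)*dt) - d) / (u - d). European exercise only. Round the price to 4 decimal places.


Answer: Price = V(0,0) = 5.9655

Derivation:
dt = T/N = 0.062500
u = exp(sigma*sqrt(dt)) = 1.046028; d = 1/u = 0.955997
p = (exp((r-q)*dt) - d) / (u - d) = 0.522820
Discount per step: exp(-r*dt) = 0.996942
Stock lattice S(k, i) with i counting down-moves:
  k=0: S(0,0) = 56.3100
  k=1: S(1,0) = 58.9018; S(1,1) = 53.8322
  k=2: S(2,0) = 61.6130; S(2,1) = 56.3100; S(2,2) = 51.4635
  k=3: S(3,0) = 64.4489; S(3,1) = 58.9018; S(3,2) = 53.8322; S(3,3) = 49.1989
  k=4: S(4,0) = 67.4153; S(4,1) = 61.6130; S(4,2) = 56.3100; S(4,3) = 51.4635; S(4,4) = 47.0341
Terminal payoffs V(N, i) = max(S_T - K, 0):
  V(4,0) = 16.235310; V(4,1) = 10.432954; V(4,2) = 5.130000; V(4,3) = 0.283465; V(4,4) = 0.000000
Backward induction: V(k, i) = exp(-r*dt) * [p * V(k+1, i) + (1-p) * V(k+1, i+1)].
  V(3,0) = exp(-r*dt) * [p*16.235310 + (1-p)*10.432954] = 13.425365
  V(3,1) = exp(-r*dt) * [p*10.432954 + (1-p)*5.130000] = 7.878328
  V(3,2) = exp(-r*dt) * [p*5.130000 + (1-p)*0.283465] = 2.808717
  V(3,3) = exp(-r*dt) * [p*0.283465 + (1-p)*0.000000] = 0.147748
  V(2,0) = exp(-r*dt) * [p*13.425365 + (1-p)*7.878328] = 10.745473
  V(2,1) = exp(-r*dt) * [p*7.878328 + (1-p)*2.808717] = 5.442519
  V(2,2) = exp(-r*dt) * [p*2.808717 + (1-p)*0.147748] = 1.534251
  V(1,0) = exp(-r*dt) * [p*10.745473 + (1-p)*5.442519] = 8.189892
  V(1,1) = exp(-r*dt) * [p*5.442519 + (1-p)*1.534251] = 3.566634
  V(0,0) = exp(-r*dt) * [p*8.189892 + (1-p)*3.566634] = 5.965470


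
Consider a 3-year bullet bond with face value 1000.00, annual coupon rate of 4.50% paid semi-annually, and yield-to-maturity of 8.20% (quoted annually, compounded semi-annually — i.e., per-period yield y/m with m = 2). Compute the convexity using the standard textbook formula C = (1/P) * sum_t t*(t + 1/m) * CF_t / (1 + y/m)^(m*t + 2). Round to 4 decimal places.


Answer: Convexity = 8.9607

Derivation:
Coupon per period c = face * coupon_rate / m = 22.500000
Periods per year m = 2; per-period yield y/m = 0.041000
Number of cashflows N = 6
Cashflows (t years, CF_t, discount factor 1/(1+y/m)^(m*t), PV):
  t = 0.5000: CF_t = 22.500000, DF = 0.960615, PV = 21.613833
  t = 1.0000: CF_t = 22.500000, DF = 0.922781, PV = 20.762568
  t = 1.5000: CF_t = 22.500000, DF = 0.886437, PV = 19.944830
  t = 2.0000: CF_t = 22.500000, DF = 0.851524, PV = 19.159298
  t = 2.5000: CF_t = 22.500000, DF = 0.817987, PV = 18.404705
  t = 3.0000: CF_t = 1022.500000, DF = 0.785770, PV = 803.450156
Price P = sum_t PV_t = 903.335390
Convexity numerator sum_t t*(t + 1/m) * CF_t / (1+y/m)^(m*t + 2):
  t = 0.5000: term = 9.972415
  t = 1.0000: term = 28.738948
  t = 1.5000: term = 55.214116
  t = 2.0000: term = 88.399161
  t = 2.5000: term = 127.376313
  t = 3.0000: term = 7784.787813
Convexity = (1/P) * sum = 8094.488766 / 903.335390 = 8.960668


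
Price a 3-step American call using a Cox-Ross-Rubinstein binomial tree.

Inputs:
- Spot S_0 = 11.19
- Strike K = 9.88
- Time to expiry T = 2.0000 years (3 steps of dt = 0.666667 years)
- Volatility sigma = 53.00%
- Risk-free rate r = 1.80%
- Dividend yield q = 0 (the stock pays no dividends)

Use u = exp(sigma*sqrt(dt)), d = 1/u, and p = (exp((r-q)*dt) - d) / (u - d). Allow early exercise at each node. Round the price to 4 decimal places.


Answer: Price = V(0,0) = 4.1177

Derivation:
dt = T/N = 0.666667
u = exp(sigma*sqrt(dt)) = 1.541480; d = 1/u = 0.648727
p = (exp((r-q)*dt) - d) / (u - d) = 0.406994
Discount per step: exp(-r*dt) = 0.988072
Stock lattice S(k, i) with i counting down-moves:
  k=0: S(0,0) = 11.1900
  k=1: S(1,0) = 17.2492; S(1,1) = 7.2593
  k=2: S(2,0) = 26.5892; S(2,1) = 11.1900; S(2,2) = 4.7093
  k=3: S(3,0) = 40.9868; S(3,1) = 17.2492; S(3,2) = 7.2593; S(3,3) = 3.0550
Terminal payoffs V(N, i) = max(S_T - K, 0):
  V(3,0) = 31.106801; V(3,1) = 7.369165; V(3,2) = 0.000000; V(3,3) = 0.000000
Backward induction: V(k, i) = exp(-r*dt) * [p * V(k+1, i) + (1-p) * V(k+1, i+1)]; then take max(V_cont, immediate exercise) for American.
  V(2,0) = exp(-r*dt) * [p*31.106801 + (1-p)*7.369165] = 16.827099; exercise = 16.709247; V(2,0) = max -> 16.827099
  V(2,1) = exp(-r*dt) * [p*7.369165 + (1-p)*0.000000] = 2.963430; exercise = 1.310000; V(2,1) = max -> 2.963430
  V(2,2) = exp(-r*dt) * [p*0.000000 + (1-p)*0.000000] = 0.000000; exercise = 0.000000; V(2,2) = max -> 0.000000
  V(1,0) = exp(-r*dt) * [p*16.827099 + (1-p)*2.963430] = 8.503207; exercise = 7.369165; V(1,0) = max -> 8.503207
  V(1,1) = exp(-r*dt) * [p*2.963430 + (1-p)*0.000000] = 1.191712; exercise = 0.000000; V(1,1) = max -> 1.191712
  V(0,0) = exp(-r*dt) * [p*8.503207 + (1-p)*1.191712] = 4.117736; exercise = 1.310000; V(0,0) = max -> 4.117736


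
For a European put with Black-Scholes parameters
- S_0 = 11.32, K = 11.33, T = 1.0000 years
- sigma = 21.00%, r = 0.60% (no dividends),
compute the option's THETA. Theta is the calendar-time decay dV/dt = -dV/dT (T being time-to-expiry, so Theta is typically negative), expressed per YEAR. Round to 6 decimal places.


Answer: Theta = -0.434273

Derivation:
d1 = 0.1293666559; d2 = -0.0806333441
phi(d1) = 0.3956179133; exp(-qT) = 1.0000000000; exp(-rT) = 0.9940179641
Theta = -S*exp(-qT)*phi(d1)*sigma/(2*sqrt(T)) + r*K*exp(-rT)*N(-d2) - q*S*exp(-qT)*N(-d1)
N(-d1) = 0.4485337653; N(-d2) = 0.5321332261; sqrt(T) = 1.0000000000
Term 1 = -11.3200 * 1.0000000000 * 0.3956179133 * 0.2100 / (2 * 1.0000000000) = -0.4702314517
Term 2 = 0.0060 * 11.3300 * 0.9940179641 * 0.5321332261 = 0.0359580201
Term 3 = 0 (no dividend yield, q = 0)
Theta = -0.4702314517 + (0.0359580201) + (0.0000000000) = -0.434273


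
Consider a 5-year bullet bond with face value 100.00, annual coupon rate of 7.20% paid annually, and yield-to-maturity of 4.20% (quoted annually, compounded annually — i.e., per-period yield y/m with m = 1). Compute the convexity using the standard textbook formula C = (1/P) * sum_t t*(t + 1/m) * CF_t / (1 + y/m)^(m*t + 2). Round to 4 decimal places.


Answer: Convexity = 23.3355

Derivation:
Coupon per period c = face * coupon_rate / m = 7.200000
Periods per year m = 1; per-period yield y/m = 0.042000
Number of cashflows N = 5
Cashflows (t years, CF_t, discount factor 1/(1+y/m)^(m*t), PV):
  t = 1.0000: CF_t = 7.200000, DF = 0.959693, PV = 6.909789
  t = 2.0000: CF_t = 7.200000, DF = 0.921010, PV = 6.631275
  t = 3.0000: CF_t = 7.200000, DF = 0.883887, PV = 6.363988
  t = 4.0000: CF_t = 7.200000, DF = 0.848260, PV = 6.107474
  t = 5.0000: CF_t = 107.200000, DF = 0.814069, PV = 87.268235
Price P = sum_t PV_t = 113.280761
Convexity numerator sum_t t*(t + 1/m) * CF_t / (1+y/m)^(m*t + 2):
  t = 1.0000: term = 12.727976
  t = 2.0000: term = 36.644843
  t = 3.0000: term = 70.335592
  t = 4.0000: term = 112.500947
  t = 5.0000: term = 2411.248705
Convexity = (1/P) * sum = 2643.458063 / 113.280761 = 23.335455


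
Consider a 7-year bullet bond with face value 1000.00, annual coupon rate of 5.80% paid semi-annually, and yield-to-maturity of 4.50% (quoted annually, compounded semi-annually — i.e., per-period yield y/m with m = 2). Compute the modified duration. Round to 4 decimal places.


Coupon per period c = face * coupon_rate / m = 29.000000
Periods per year m = 2; per-period yield y/m = 0.022500
Number of cashflows N = 14
Cashflows (t years, CF_t, discount factor 1/(1+y/m)^(m*t), PV):
  t = 0.5000: CF_t = 29.000000, DF = 0.977995, PV = 28.361858
  t = 1.0000: CF_t = 29.000000, DF = 0.956474, PV = 27.737759
  t = 1.5000: CF_t = 29.000000, DF = 0.935427, PV = 27.127392
  t = 2.0000: CF_t = 29.000000, DF = 0.914843, PV = 26.530457
  t = 2.5000: CF_t = 29.000000, DF = 0.894712, PV = 25.946657
  t = 3.0000: CF_t = 29.000000, DF = 0.875024, PV = 25.375704
  t = 3.5000: CF_t = 29.000000, DF = 0.855769, PV = 24.817314
  t = 4.0000: CF_t = 29.000000, DF = 0.836938, PV = 24.271212
  t = 4.5000: CF_t = 29.000000, DF = 0.818522, PV = 23.737127
  t = 5.0000: CF_t = 29.000000, DF = 0.800510, PV = 23.214794
  t = 5.5000: CF_t = 29.000000, DF = 0.782895, PV = 22.703955
  t = 6.0000: CF_t = 29.000000, DF = 0.765667, PV = 22.204357
  t = 6.5000: CF_t = 29.000000, DF = 0.748819, PV = 21.715752
  t = 7.0000: CF_t = 1029.000000, DF = 0.732341, PV = 753.579267
Price P = sum_t PV_t = 1077.323605
First compute Macaulay numerator sum_t t * PV_t:
  t * PV_t at t = 0.5000: 14.180929
  t * PV_t at t = 1.0000: 27.737759
  t * PV_t at t = 1.5000: 40.691088
  t * PV_t at t = 2.0000: 53.060914
  t * PV_t at t = 2.5000: 64.866643
  t * PV_t at t = 3.0000: 76.127112
  t * PV_t at t = 3.5000: 86.860600
  t * PV_t at t = 4.0000: 97.084848
  t * PV_t at t = 4.5000: 106.817070
  t * PV_t at t = 5.0000: 116.073969
  t * PV_t at t = 5.5000: 124.871752
  t * PV_t at t = 6.0000: 133.226141
  t * PV_t at t = 6.5000: 141.152391
  t * PV_t at t = 7.0000: 5275.054868
Macaulay duration D = 6357.806084 / 1077.323605 = 5.901482
Modified duration = D / (1 + y/m) = 5.901482 / (1 + 0.022500) = 5.771621

Answer: Modified duration = 5.7716


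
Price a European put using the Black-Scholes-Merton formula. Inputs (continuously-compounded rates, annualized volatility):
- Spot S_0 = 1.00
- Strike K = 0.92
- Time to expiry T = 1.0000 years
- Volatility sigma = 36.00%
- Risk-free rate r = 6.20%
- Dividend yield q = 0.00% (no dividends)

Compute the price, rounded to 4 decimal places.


Answer: Price = 0.0761

Derivation:
d1 = (ln(S/K) + (r - q + 0.5*sigma^2) * T) / (sigma * sqrt(T)) = 0.58383780
d2 = d1 - sigma * sqrt(T) = 0.22383780
exp(-rT) = 0.93988289; exp(-qT) = 1.00000000
P = K * exp(-rT) * N(-d2) - S_0 * exp(-qT) * N(-d1)
N(-d1) = 0.27966472; N(-d2) = 0.41144176
P = 0.9200 * 0.93988289 * 0.41144176 - 1.0000 * 1.00000000 * 0.27966472 = 0.0761


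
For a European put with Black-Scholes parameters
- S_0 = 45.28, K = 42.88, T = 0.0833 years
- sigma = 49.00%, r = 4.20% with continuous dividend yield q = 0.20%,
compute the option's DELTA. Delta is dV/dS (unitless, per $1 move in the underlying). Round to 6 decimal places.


d1 = 0.4793584552; d2 = 0.3379359322
phi(d1) = 0.3556419554; exp(-qT) = 0.9998334139; exp(-rT) = 0.9965075130
N(-d1) = 0.3158418217
Delta = -exp(-qT) * N(-d1) = -0.9998334139 * 0.3158418217 = -0.315789

Answer: Delta = -0.315789


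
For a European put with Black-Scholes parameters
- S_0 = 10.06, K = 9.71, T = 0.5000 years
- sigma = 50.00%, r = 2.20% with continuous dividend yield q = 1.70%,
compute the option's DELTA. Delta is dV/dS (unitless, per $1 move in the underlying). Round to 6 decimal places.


Answer: Delta = -0.384918

Derivation:
d1 = 0.2840048633; d2 = -0.0695485273
phi(d1) = 0.3831732990; exp(-qT) = 0.9915360229; exp(-rT) = 0.9890602788
N(-d1) = 0.3882033268
Delta = -exp(-qT) * N(-d1) = -0.9915360229 * 0.3882033268 = -0.384918


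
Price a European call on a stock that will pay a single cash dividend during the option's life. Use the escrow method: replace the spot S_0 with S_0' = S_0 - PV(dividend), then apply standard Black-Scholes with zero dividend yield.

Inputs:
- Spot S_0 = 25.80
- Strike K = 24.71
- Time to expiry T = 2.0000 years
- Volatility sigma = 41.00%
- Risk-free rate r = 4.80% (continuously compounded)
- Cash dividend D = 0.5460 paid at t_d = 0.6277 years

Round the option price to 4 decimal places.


Answer: Price = 6.9636

Derivation:
PV(D) = D * exp(-r * t_d) = 0.5460 * 0.97031977 = 0.52979460
S_0' = S_0 - PV(D) = 25.8000 - 0.52979460 = 25.27020540
d1 = (ln(S_0'/K) + (r + sigma^2/2)*T) / (sigma*sqrt(T)) = 0.49414352
d2 = d1 - sigma*sqrt(T) = -0.08568404
exp(-rT) = 0.90846402
N(d1) = 0.68939759; N(d2) = 0.46585879
C = S_0' * N(d1) - K * exp(-rT) * N(d2) = 25.27020540 * 0.68939759 - 24.7100 * 0.90846402 * 0.46585879 = 6.9636


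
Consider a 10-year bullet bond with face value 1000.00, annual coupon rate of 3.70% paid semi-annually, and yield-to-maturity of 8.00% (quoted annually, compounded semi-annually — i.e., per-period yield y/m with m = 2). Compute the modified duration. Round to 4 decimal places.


Answer: Modified duration = 7.7726

Derivation:
Coupon per period c = face * coupon_rate / m = 18.500000
Periods per year m = 2; per-period yield y/m = 0.040000
Number of cashflows N = 20
Cashflows (t years, CF_t, discount factor 1/(1+y/m)^(m*t), PV):
  t = 0.5000: CF_t = 18.500000, DF = 0.961538, PV = 17.788462
  t = 1.0000: CF_t = 18.500000, DF = 0.924556, PV = 17.104290
  t = 1.5000: CF_t = 18.500000, DF = 0.888996, PV = 16.446433
  t = 2.0000: CF_t = 18.500000, DF = 0.854804, PV = 15.813878
  t = 2.5000: CF_t = 18.500000, DF = 0.821927, PV = 15.205651
  t = 3.0000: CF_t = 18.500000, DF = 0.790315, PV = 14.620819
  t = 3.5000: CF_t = 18.500000, DF = 0.759918, PV = 14.058480
  t = 4.0000: CF_t = 18.500000, DF = 0.730690, PV = 13.517769
  t = 4.5000: CF_t = 18.500000, DF = 0.702587, PV = 12.997855
  t = 5.0000: CF_t = 18.500000, DF = 0.675564, PV = 12.497937
  t = 5.5000: CF_t = 18.500000, DF = 0.649581, PV = 12.017247
  t = 6.0000: CF_t = 18.500000, DF = 0.624597, PV = 11.555045
  t = 6.5000: CF_t = 18.500000, DF = 0.600574, PV = 11.110621
  t = 7.0000: CF_t = 18.500000, DF = 0.577475, PV = 10.683289
  t = 7.5000: CF_t = 18.500000, DF = 0.555265, PV = 10.272393
  t = 8.0000: CF_t = 18.500000, DF = 0.533908, PV = 9.877301
  t = 8.5000: CF_t = 18.500000, DF = 0.513373, PV = 9.497405
  t = 9.0000: CF_t = 18.500000, DF = 0.493628, PV = 9.132120
  t = 9.5000: CF_t = 18.500000, DF = 0.474642, PV = 8.780885
  t = 10.0000: CF_t = 1018.500000, DF = 0.456387, PV = 464.830105
Price P = sum_t PV_t = 707.807984
First compute Macaulay numerator sum_t t * PV_t:
  t * PV_t at t = 0.5000: 8.894231
  t * PV_t at t = 1.0000: 17.104290
  t * PV_t at t = 1.5000: 24.669649
  t * PV_t at t = 2.0000: 31.627755
  t * PV_t at t = 2.5000: 38.014129
  t * PV_t at t = 3.0000: 43.862456
  t * PV_t at t = 3.5000: 49.204678
  t * PV_t at t = 4.0000: 54.071075
  t * PV_t at t = 4.5000: 58.490346
  t * PV_t at t = 5.0000: 62.489686
  t * PV_t at t = 5.5000: 66.094860
  t * PV_t at t = 6.0000: 69.330273
  t * PV_t at t = 6.5000: 72.219034
  t * PV_t at t = 7.0000: 74.783023
  t * PV_t at t = 7.5000: 77.042950
  t * PV_t at t = 8.0000: 79.018410
  t * PV_t at t = 8.5000: 80.727943
  t * PV_t at t = 9.0000: 82.189082
  t * PV_t at t = 9.5000: 83.418406
  t * PV_t at t = 10.0000: 4648.301047
Macaulay duration D = 5721.553322 / 707.807984 = 8.083482
Modified duration = D / (1 + y/m) = 8.083482 / (1 + 0.040000) = 7.772579


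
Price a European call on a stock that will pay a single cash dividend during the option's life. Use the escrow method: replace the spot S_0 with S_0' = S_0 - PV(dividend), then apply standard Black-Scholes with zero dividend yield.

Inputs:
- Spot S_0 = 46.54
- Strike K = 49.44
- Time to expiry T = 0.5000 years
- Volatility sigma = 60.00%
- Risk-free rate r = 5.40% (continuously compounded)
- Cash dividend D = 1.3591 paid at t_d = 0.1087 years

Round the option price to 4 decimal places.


PV(D) = D * exp(-r * t_d) = 1.3591 * 0.99414739 = 1.35114572
S_0' = S_0 - PV(D) = 46.5400 - 1.35114572 = 45.18885428
d1 = (ln(S_0'/K) + (r + sigma^2/2)*T) / (sigma*sqrt(T)) = 0.06385329
d2 = d1 - sigma*sqrt(T) = -0.36041078
exp(-rT) = 0.97336124
N(d1) = 0.52545648; N(d2) = 0.35926998
C = S_0' * N(d1) - K * exp(-rT) * N(d2) = 45.18885428 * 0.52545648 - 49.4400 * 0.97336124 * 0.35926998 = 6.4556

Answer: Price = 6.4556


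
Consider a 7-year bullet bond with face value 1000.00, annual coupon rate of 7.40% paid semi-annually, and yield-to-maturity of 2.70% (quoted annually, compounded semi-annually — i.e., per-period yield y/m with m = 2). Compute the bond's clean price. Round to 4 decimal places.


Answer: Price = 1297.9560

Derivation:
Coupon per period c = face * coupon_rate / m = 37.000000
Periods per year m = 2; per-period yield y/m = 0.013500
Number of cashflows N = 14
Cashflows (t years, CF_t, discount factor 1/(1+y/m)^(m*t), PV):
  t = 0.5000: CF_t = 37.000000, DF = 0.986680, PV = 36.507153
  t = 1.0000: CF_t = 37.000000, DF = 0.973537, PV = 36.020872
  t = 1.5000: CF_t = 37.000000, DF = 0.960569, PV = 35.541067
  t = 2.0000: CF_t = 37.000000, DF = 0.947774, PV = 35.067654
  t = 2.5000: CF_t = 37.000000, DF = 0.935150, PV = 34.600547
  t = 3.0000: CF_t = 37.000000, DF = 0.922694, PV = 34.139661
  t = 3.5000: CF_t = 37.000000, DF = 0.910403, PV = 33.684915
  t = 4.0000: CF_t = 37.000000, DF = 0.898276, PV = 33.236226
  t = 4.5000: CF_t = 37.000000, DF = 0.886311, PV = 32.793513
  t = 5.0000: CF_t = 37.000000, DF = 0.874505, PV = 32.356698
  t = 5.5000: CF_t = 37.000000, DF = 0.862857, PV = 31.925701
  t = 6.0000: CF_t = 37.000000, DF = 0.851363, PV = 31.500445
  t = 6.5000: CF_t = 37.000000, DF = 0.840023, PV = 31.080853
  t = 7.0000: CF_t = 1037.000000, DF = 0.828834, PV = 859.500659
Price P = sum_t PV_t = 1297.955964


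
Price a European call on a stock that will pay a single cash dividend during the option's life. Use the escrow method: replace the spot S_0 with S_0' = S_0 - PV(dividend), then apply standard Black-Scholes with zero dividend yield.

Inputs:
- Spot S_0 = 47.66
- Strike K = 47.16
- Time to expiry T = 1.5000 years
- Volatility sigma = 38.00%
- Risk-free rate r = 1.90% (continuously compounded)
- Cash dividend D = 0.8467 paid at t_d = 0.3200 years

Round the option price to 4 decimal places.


PV(D) = D * exp(-r * t_d) = 0.8467 * 0.99393845 = 0.84156768
S_0' = S_0 - PV(D) = 47.6600 - 0.84156768 = 46.81843232
d1 = (ln(S_0'/K) + (r + sigma^2/2)*T) / (sigma*sqrt(T)) = 0.27831984
d2 = d1 - sigma*sqrt(T) = -0.18708321
exp(-rT) = 0.97190229
N(d1) = 0.60961658; N(d2) = 0.42579770
C = S_0' * N(d1) - K * exp(-rT) * N(d2) = 46.81843232 * 0.60961658 - 47.1600 * 0.97190229 * 0.42579770 = 9.0249

Answer: Price = 9.0249


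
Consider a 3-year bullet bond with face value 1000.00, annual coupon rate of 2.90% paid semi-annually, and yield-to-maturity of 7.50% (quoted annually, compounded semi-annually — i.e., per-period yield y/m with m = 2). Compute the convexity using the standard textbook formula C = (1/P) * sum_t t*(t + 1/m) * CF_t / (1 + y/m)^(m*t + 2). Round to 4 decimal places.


Answer: Convexity = 9.2646

Derivation:
Coupon per period c = face * coupon_rate / m = 14.500000
Periods per year m = 2; per-period yield y/m = 0.037500
Number of cashflows N = 6
Cashflows (t years, CF_t, discount factor 1/(1+y/m)^(m*t), PV):
  t = 0.5000: CF_t = 14.500000, DF = 0.963855, PV = 13.975904
  t = 1.0000: CF_t = 14.500000, DF = 0.929017, PV = 13.470750
  t = 1.5000: CF_t = 14.500000, DF = 0.895438, PV = 12.983856
  t = 2.0000: CF_t = 14.500000, DF = 0.863073, PV = 12.514560
  t = 2.5000: CF_t = 14.500000, DF = 0.831878, PV = 12.062226
  t = 3.0000: CF_t = 1014.500000, DF = 0.801810, PV = 813.436056
Price P = sum_t PV_t = 878.443353
Convexity numerator sum_t t*(t + 1/m) * CF_t / (1+y/m)^(m*t + 2):
  t = 0.5000: term = 6.491928
  t = 1.0000: term = 18.771840
  t = 1.5000: term = 36.186679
  t = 2.0000: term = 58.131212
  t = 2.5000: term = 84.045125
  t = 3.0000: term = 7934.809550
Convexity = (1/P) * sum = 8138.436334 / 878.443353 = 9.264611


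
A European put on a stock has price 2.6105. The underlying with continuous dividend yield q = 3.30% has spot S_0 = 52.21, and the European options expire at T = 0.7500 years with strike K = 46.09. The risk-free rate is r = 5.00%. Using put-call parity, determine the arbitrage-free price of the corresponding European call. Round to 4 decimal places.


Put-call parity: C - P = S_0 * exp(-qT) - K * exp(-rT).
S_0 * exp(-qT) = 52.2100 * 0.97555377 = 50.93366233
K * exp(-rT) = 46.0900 * 0.96319442 = 44.39363071
C = P + S*exp(-qT) - K*exp(-rT)
C = 2.6105 + 50.93366233 - 44.39363071 = 9.1505

Answer: Call price = 9.1505


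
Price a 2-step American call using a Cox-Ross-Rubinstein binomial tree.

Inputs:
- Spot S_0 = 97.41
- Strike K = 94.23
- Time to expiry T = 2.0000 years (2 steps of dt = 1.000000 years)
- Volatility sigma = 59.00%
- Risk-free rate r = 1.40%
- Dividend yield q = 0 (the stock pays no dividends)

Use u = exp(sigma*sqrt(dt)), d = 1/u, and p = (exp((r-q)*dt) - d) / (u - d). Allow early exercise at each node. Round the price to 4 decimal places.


dt = T/N = 1.000000
u = exp(sigma*sqrt(dt)) = 1.803988; d = 1/u = 0.554327
p = (exp((r-q)*dt) - d) / (u - d) = 0.367917
Discount per step: exp(-r*dt) = 0.986098
Stock lattice S(k, i) with i counting down-moves:
  k=0: S(0,0) = 97.4100
  k=1: S(1,0) = 175.7265; S(1,1) = 53.9970
  k=2: S(2,0) = 317.0086; S(2,1) = 97.4100; S(2,2) = 29.9320
Terminal payoffs V(N, i) = max(S_T - K, 0):
  V(2,0) = 222.778591; V(2,1) = 3.180000; V(2,2) = 0.000000
Backward induction: V(k, i) = exp(-r*dt) * [p * V(k+1, i) + (1-p) * V(k+1, i+1)]; then take max(V_cont, immediate exercise) for American.
  V(1,0) = exp(-r*dt) * [p*222.778591 + (1-p)*3.180000] = 82.806540; exercise = 81.496512; V(1,0) = max -> 82.806540
  V(1,1) = exp(-r*dt) * [p*3.180000 + (1-p)*0.000000] = 1.153710; exercise = 0.000000; V(1,1) = max -> 1.153710
  V(0,0) = exp(-r*dt) * [p*82.806540 + (1-p)*1.153710] = 30.761459; exercise = 3.180000; V(0,0) = max -> 30.761459

Answer: Price = V(0,0) = 30.7615


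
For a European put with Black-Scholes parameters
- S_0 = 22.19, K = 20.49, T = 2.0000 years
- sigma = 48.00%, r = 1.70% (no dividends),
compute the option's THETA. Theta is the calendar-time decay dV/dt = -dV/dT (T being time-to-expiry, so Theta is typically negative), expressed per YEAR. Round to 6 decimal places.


d1 = 0.5069142076; d2 = -0.1719083024
phi(d1) = 0.3508419155; exp(-qT) = 1.0000000000; exp(-rT) = 0.9665715046
Theta = -S*exp(-qT)*phi(d1)*sigma/(2*sqrt(T)) + r*K*exp(-rT)*N(-d2) - q*S*exp(-qT)*N(-d1)
N(-d1) = 0.3061075082; N(-d2) = 0.5682451903; sqrt(T) = 1.4142135624
Term 1 = -22.1900 * 1.0000000000 * 0.3508419155 * 0.4800 / (2 * 1.4142135624) = -1.3211892142
Term 2 = 0.0170 * 20.4900 * 0.9665715046 * 0.5682451903 = 0.1913201162
Term 3 = 0 (no dividend yield, q = 0)
Theta = -1.3211892142 + (0.1913201162) + (0.0000000000) = -1.129869

Answer: Theta = -1.129869


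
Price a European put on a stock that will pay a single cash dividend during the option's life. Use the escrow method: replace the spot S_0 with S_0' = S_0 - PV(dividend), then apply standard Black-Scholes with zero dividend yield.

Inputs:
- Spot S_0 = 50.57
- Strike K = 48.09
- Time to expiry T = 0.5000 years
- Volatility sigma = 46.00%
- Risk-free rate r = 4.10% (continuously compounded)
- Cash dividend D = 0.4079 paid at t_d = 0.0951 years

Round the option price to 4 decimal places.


Answer: Price = 4.8745

Derivation:
PV(D) = D * exp(-r * t_d) = 0.4079 * 0.99610849 = 0.40631265
S_0' = S_0 - PV(D) = 50.5700 - 0.40631265 = 50.16368735
d1 = (ln(S_0'/K) + (r + sigma^2/2)*T) / (sigma*sqrt(T)) = 0.35545074
d2 = d1 - sigma*sqrt(T) = 0.03018162
exp(-rT) = 0.97970870
N(-d1) = 0.36112597; N(-d2) = 0.48796110
P = K * exp(-rT) * N(-d2) - S_0' * N(-d1) = 48.0900 * 0.97970870 * 0.48796110 - 50.16368735 * 0.36112597 = 4.8745


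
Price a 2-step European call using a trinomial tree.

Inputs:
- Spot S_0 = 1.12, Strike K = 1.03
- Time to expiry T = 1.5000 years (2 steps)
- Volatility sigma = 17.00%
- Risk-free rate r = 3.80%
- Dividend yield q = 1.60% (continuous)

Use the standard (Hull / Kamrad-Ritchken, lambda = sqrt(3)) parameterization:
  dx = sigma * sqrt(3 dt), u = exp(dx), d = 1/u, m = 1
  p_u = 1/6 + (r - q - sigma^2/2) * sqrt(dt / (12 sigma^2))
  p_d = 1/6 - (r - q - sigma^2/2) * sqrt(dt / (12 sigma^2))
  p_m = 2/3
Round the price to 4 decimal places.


Answer: Price = V(0,0) = 0.1604

Derivation:
dt = T/N = 0.750000; dx = sigma*sqrt(3*dt) = 0.255000
u = exp(dx) = 1.290462; d = 1/u = 0.774916
p_u = 0.177770, p_m = 0.666667, p_d = 0.155564
Discount per step: exp(-r*dt) = 0.971902
Stock lattice S(k, j) with j the centered position index:
  k=0: S(0,+0) = 1.1200
  k=1: S(1,-1) = 0.8679; S(1,+0) = 1.1200; S(1,+1) = 1.4453
  k=2: S(2,-2) = 0.6726; S(2,-1) = 0.8679; S(2,+0) = 1.1200; S(2,+1) = 1.4453; S(2,+2) = 1.8651
Terminal payoffs V(N, j) = max(S_T - K, 0):
  V(2,-2) = 0.000000; V(2,-1) = 0.000000; V(2,+0) = 0.090000; V(2,+1) = 0.415317; V(2,+2) = 0.835126
Backward induction: V(k, j) = exp(-r*dt) * [p_u * V(k+1, j+1) + p_m * V(k+1, j) + p_d * V(k+1, j-1)]
  V(1,-1) = exp(-r*dt) * [p_u*0.090000 + p_m*0.000000 + p_d*0.000000] = 0.015550
  V(1,+0) = exp(-r*dt) * [p_u*0.415317 + p_m*0.090000 + p_d*0.000000] = 0.130070
  V(1,+1) = exp(-r*dt) * [p_u*0.835126 + p_m*0.415317 + p_d*0.090000] = 0.426994
  V(0,+0) = exp(-r*dt) * [p_u*0.426994 + p_m*0.130070 + p_d*0.015550] = 0.160402


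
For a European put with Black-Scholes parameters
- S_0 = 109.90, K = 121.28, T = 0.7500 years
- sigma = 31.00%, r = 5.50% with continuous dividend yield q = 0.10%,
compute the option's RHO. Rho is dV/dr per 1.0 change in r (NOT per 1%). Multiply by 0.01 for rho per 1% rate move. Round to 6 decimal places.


Answer: Rho = -55.598061

Derivation:
d1 = -0.0819225037; d2 = -0.3503903788
phi(d1) = 0.3976058140; exp(-qT) = 0.9992502812; exp(-rT) = 0.9595892027
N(-d2) = 0.6369771271
Rho = -K*T*exp(-rT)*N(-d2) = -121.2800 * 0.7500 * 0.9595892027 * 0.6369771271 = -55.598061


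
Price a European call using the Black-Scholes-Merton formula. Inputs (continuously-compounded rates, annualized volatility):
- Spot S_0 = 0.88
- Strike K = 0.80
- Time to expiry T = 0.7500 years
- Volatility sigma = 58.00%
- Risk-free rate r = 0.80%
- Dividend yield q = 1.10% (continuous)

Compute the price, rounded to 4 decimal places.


d1 = (ln(S/K) + (r - q + 0.5*sigma^2) * T) / (sigma * sqrt(T)) = 0.43641744
d2 = d1 - sigma * sqrt(T) = -0.06587730
exp(-rT) = 0.99401796; exp(-qT) = 0.99178394
C = S_0 * exp(-qT) * N(d1) - K * exp(-rT) * N(d2)
N(d1) = 0.66873305; N(d2) = 0.47373776
C = 0.8800 * 0.99178394 * 0.66873305 - 0.8000 * 0.99401796 * 0.47373776 = 0.2069

Answer: Price = 0.2069


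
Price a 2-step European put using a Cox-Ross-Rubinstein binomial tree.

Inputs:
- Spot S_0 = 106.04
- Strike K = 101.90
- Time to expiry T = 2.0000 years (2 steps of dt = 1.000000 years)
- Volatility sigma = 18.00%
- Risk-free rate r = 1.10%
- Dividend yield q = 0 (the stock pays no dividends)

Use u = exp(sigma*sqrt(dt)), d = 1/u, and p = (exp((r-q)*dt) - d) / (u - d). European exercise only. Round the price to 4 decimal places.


Answer: Price = V(0,0) = 7.2244

Derivation:
dt = T/N = 1.000000
u = exp(sigma*sqrt(dt)) = 1.197217; d = 1/u = 0.835270
p = (exp((r-q)*dt) - d) / (u - d) = 0.485680
Discount per step: exp(-r*dt) = 0.989060
Stock lattice S(k, i) with i counting down-moves:
  k=0: S(0,0) = 106.0400
  k=1: S(1,0) = 126.9529; S(1,1) = 88.5721
  k=2: S(2,0) = 151.9903; S(2,1) = 106.0400; S(2,2) = 73.9816
Terminal payoffs V(N, i) = max(K - S_T, 0):
  V(2,0) = 0.000000; V(2,1) = 0.000000; V(2,2) = 27.918402
Backward induction: V(k, i) = exp(-r*dt) * [p * V(k+1, i) + (1-p) * V(k+1, i+1)].
  V(1,0) = exp(-r*dt) * [p*0.000000 + (1-p)*0.000000] = 0.000000
  V(1,1) = exp(-r*dt) * [p*0.000000 + (1-p)*27.918402] = 14.201908
  V(0,0) = exp(-r*dt) * [p*0.000000 + (1-p)*14.201908] = 7.224417


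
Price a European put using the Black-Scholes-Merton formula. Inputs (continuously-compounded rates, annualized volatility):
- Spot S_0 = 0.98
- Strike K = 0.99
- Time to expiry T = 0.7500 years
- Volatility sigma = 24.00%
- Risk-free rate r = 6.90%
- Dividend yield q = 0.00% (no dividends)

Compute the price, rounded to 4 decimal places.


Answer: Price = 0.0611

Derivation:
d1 = (ln(S/K) + (r - q + 0.5*sigma^2) * T) / (sigma * sqrt(T)) = 0.30405973
d2 = d1 - sigma * sqrt(T) = 0.09621364
exp(-rT) = 0.94956623; exp(-qT) = 1.00000000
P = K * exp(-rT) * N(-d2) - S_0 * exp(-qT) * N(-d1)
N(-d1) = 0.38054119; N(-d2) = 0.46167545
P = 0.9900 * 0.94956623 * 0.46167545 - 0.9800 * 1.00000000 * 0.38054119 = 0.0611
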